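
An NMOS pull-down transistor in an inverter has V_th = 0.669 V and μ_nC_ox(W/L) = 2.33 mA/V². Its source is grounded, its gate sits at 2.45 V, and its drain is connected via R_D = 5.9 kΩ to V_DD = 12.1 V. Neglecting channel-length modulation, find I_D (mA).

V_GS = V_G = 2.45 V, so V_ov = 2.45 − 0.669 = 1.78 V.
Assume saturation: I_D = ½ k_n V_ov² = 0.5 × 2.33 × 1.78² = 3.7 mA, giving V_DS = V_DD − I_D R_D = 12.1 − 3.7 × 5.9 = -9.7 V.
But -9.7 V < V_ov = 1.78 V, so the device is actually in triode.
In triode I_D = k_n[V_ov V_DS − ½ V_DS²] and I_D = (V_DD − V_DS)/R_D. Equating: 6.87 V_DS² − 25.48 V_DS + 12.1 = 0, giving V_DS = 0.559 V (the root below V_ov).
I_D = (12.1 − 0.559) / 5.9 = 1.96 mA.

I_D = 1.96 mA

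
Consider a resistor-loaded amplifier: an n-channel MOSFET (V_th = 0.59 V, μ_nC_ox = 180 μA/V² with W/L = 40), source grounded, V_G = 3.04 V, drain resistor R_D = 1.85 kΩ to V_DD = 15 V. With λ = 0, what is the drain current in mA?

I_D = 7.84 mA

V_GS = V_G = 3.04 V, so V_ov = 3.04 − 0.59 = 2.45 V.
k_n = μ_nC_ox · (W/L) = 7.2 mA/V².
Assume saturation: I_D = ½ k_n V_ov² = 0.5 × 7.2 × 2.45² = 21.6 mA, giving V_DS = V_DD − I_D R_D = 15 − 21.6 × 1.85 = -25 V.
But -25 V < V_ov = 2.45 V, so the device is actually in triode.
In triode I_D = k_n[V_ov V_DS − ½ V_DS²] and I_D = (V_DD − V_DS)/R_D. Equating: 6.66 V_DS² − 33.63 V_DS + 15 = 0, giving V_DS = 0.494 V (the root below V_ov).
I_D = (15 − 0.494) / 1.85 = 7.84 mA.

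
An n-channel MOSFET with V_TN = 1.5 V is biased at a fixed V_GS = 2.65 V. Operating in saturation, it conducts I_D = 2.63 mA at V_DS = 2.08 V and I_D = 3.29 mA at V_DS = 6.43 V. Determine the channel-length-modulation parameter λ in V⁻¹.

With V_GS fixed, I_D ∝ (1 + λ V_DS) in saturation, so I_D2/I_D1 = (1 + λ V_DS2)/(1 + λ V_DS1).
3.29/2.63 = 1.251 = (1 + 6.43 λ)/(1 + 2.08 λ).
Solving: λ (I_D1 V_DS2 − I_D2 V_DS1) = I_D2 − I_D1, so λ = (3.29 − 2.63) / (2.63 × 6.43 − 3.29 × 2.08) = 0.66 / 10.1 = 0.0656 V⁻¹.

λ = 0.0656 V⁻¹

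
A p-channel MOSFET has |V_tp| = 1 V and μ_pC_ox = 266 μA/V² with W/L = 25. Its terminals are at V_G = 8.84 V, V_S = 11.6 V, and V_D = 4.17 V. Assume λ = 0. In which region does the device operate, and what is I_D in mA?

V_SG = V_S − V_G = 11.6 − 8.84 = 2.76 V; V_SD = V_S − V_D = 11.6 − 4.17 = 7.43 V.
k_p = μ_pC_ox · (W/L) = 6.65 mA/V².
V_ov = V_SG − |V_tp| = 2.76 − 1 = 1.76 V.
Since V_SD = 7.43 V ≥ V_ov = 1.76 V, the device is in saturation.
I_D = ½ k_p V_ov² = 0.5 × 6.65 × 1.76² = 10.3 mA.

Saturation; I_D = 10.3 mA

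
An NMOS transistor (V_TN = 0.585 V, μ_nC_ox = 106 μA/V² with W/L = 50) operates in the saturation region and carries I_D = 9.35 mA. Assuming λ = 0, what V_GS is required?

V_GS = 2.46 V

k_n = μ_nC_ox · (W/L) = 5.3 mA/V².
In saturation I_D = ½ k_n (V_GS − V_TN)², so V_GS − V_TN = √(2 I_D / k_n) = √(2 × 9.35 / 5.3) = 1.88 V.
V_GS = 0.585 + 1.88 = 2.46 V.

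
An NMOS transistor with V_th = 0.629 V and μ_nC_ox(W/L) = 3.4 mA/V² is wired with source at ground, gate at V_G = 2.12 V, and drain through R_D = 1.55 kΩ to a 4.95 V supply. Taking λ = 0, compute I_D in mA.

V_GS = V_G = 2.12 V, so V_ov = 2.12 − 0.629 = 1.49 V.
Assume saturation: I_D = ½ k_n V_ov² = 0.5 × 3.4 × 1.49² = 3.78 mA, giving V_DS = V_DD − I_D R_D = 4.95 − 3.78 × 1.55 = -0.908 V.
But -0.908 V < V_ov = 1.49 V, so the device is actually in triode.
In triode I_D = k_n[V_ov V_DS − ½ V_DS²] and I_D = (V_DD − V_DS)/R_D. Equating: 2.63 V_DS² − 8.858 V_DS + 4.95 = 0, giving V_DS = 0.708 V (the root below V_ov).
I_D = (4.95 − 0.708) / 1.55 = 2.74 mA.

I_D = 2.74 mA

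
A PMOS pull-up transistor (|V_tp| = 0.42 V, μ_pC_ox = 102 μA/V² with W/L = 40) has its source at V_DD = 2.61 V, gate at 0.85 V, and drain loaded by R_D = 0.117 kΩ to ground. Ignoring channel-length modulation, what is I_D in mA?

V_SG = V_DD − V_G = 2.61 − 0.85 = 1.76 V, so V_ov = 1.76 − 0.42 = 1.34 V.
k_p = μ_pC_ox · (W/L) = 4.08 mA/V².
Assume saturation: I_D = ½ k_p V_ov² = 0.5 × 4.08 × 1.34² = 3.66 mA, giving V_SD = V_DD − I_D R_D = 2.61 − 3.66 × 0.117 = 2.18 V.
V_SD = 2.18 V ≥ V_ov = 1.34 V, confirming saturation.

I_D = 3.66 mA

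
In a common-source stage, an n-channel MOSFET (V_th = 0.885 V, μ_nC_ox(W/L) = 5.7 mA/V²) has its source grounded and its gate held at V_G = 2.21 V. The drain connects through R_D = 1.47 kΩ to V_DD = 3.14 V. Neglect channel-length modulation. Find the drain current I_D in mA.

V_GS = V_G = 2.21 V, so V_ov = 2.21 − 0.885 = 1.32 V.
Assume saturation: I_D = ½ k_n V_ov² = 0.5 × 5.7 × 1.32² = 5 mA, giving V_DS = V_DD − I_D R_D = 3.14 − 5 × 1.47 = -4.22 V.
But -4.22 V < V_ov = 1.32 V, so the device is actually in triode.
In triode I_D = k_n[V_ov V_DS − ½ V_DS²] and I_D = (V_DD − V_DS)/R_D. Equating: 4.19 V_DS² − 12.1 V_DS + 3.14 = 0, giving V_DS = 0.288 V (the root below V_ov).
I_D = (3.14 − 0.288) / 1.47 = 1.94 mA.

I_D = 1.94 mA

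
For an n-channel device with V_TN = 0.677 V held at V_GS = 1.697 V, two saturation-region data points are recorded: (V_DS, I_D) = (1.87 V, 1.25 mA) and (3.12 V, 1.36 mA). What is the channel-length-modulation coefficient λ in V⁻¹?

With V_GS fixed, I_D ∝ (1 + λ V_DS) in saturation, so I_D2/I_D1 = (1 + λ V_DS2)/(1 + λ V_DS1).
1.36/1.25 = 1.088 = (1 + 3.12 λ)/(1 + 1.87 λ).
Solving: λ (I_D1 V_DS2 − I_D2 V_DS1) = I_D2 − I_D1, so λ = (1.36 − 1.25) / (1.25 × 3.12 − 1.36 × 1.87) = 0.11 / 1.36 = 0.0811 V⁻¹.

λ = 0.0811 V⁻¹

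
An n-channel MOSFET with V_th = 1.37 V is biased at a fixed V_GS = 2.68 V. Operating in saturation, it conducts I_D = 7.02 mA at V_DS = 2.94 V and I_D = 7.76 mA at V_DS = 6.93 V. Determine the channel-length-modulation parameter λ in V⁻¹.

With V_GS fixed, I_D ∝ (1 + λ V_DS) in saturation, so I_D2/I_D1 = (1 + λ V_DS2)/(1 + λ V_DS1).
7.76/7.02 = 1.105 = (1 + 6.93 λ)/(1 + 2.94 λ).
Solving: λ (I_D1 V_DS2 − I_D2 V_DS1) = I_D2 − I_D1, so λ = (7.76 − 7.02) / (7.02 × 6.93 − 7.76 × 2.94) = 0.74 / 25.8 = 0.0286 V⁻¹.

λ = 0.0286 V⁻¹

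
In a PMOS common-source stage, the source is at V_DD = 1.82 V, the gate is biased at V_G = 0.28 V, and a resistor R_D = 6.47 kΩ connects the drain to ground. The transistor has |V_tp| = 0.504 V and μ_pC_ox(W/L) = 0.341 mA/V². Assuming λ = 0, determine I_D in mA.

I_D = 0.168 mA

V_SG = V_DD − V_G = 1.82 − 0.28 = 1.54 V, so V_ov = 1.54 − 0.504 = 1.04 V.
Assume saturation: I_D = ½ k_p V_ov² = 0.5 × 0.341 × 1.04² = 0.183 mA, giving V_SD = V_DD − I_D R_D = 1.82 − 0.183 × 6.47 = 0.636 V.
But 0.636 V < V_ov = 1.04 V, so the device is actually in triode.
In triode I_D = k_p[V_ov V_SD − ½ V_SD²] and I_D = (V_DD − V_SD)/R_D. Equating: 1.1 V_SD² − 3.286 V_SD + 1.82 = 0, giving V_SD = 0.736 V (the root below V_ov).
I_D = (1.82 − 0.736) / 6.47 = 0.168 mA.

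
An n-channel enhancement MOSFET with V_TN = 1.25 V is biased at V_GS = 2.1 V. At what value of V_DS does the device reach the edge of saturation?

V_DS,sat = 0.850 V

The boundary between triode and saturation is V_DS = V_GS − V_TN = V_ov.
V_ov = 2.1 − 1.25 = 0.85 V.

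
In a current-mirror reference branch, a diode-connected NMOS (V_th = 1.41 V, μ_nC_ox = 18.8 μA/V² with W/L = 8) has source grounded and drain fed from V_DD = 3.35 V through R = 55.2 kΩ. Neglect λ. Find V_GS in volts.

With gate tied to drain, V_GS = V_DS ≥ V_GS − V_th, so the device is in saturation.
k_n = μ_nC_ox · (W/L) = 0.1504 mA/V².
KCL at the drain: ½ k_n (V_GS − V_th)² = (V_DD − V_GS)/R.
Let x = V_GS − 1.41. Then 4.15 x² + x − 1.94 = 0, giving x = 0.574 V (positive root), so V_GS = 1.98 V.
I_D = (V_DD − V_GS)/R = (3.35 − 1.98) / 55.2 = 0.0248 mA.

V_GS = 1.98 V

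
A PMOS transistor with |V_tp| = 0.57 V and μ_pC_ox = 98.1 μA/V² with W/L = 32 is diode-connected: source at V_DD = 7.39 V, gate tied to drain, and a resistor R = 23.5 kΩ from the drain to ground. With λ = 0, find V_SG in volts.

V_SG = 0.987 V

With gate tied to drain, V_SG = V_SD ≥ V_SG − |V_tp|, so the device is in saturation.
k_p = μ_pC_ox · (W/L) = 3.139 mA/V².
KCL at the drain: ½ k_p (V_SG − |V_tp|)² = (V_DD − V_SG)/R.
Let x = V_SG − 0.57. Then 36.9 x² + x − 6.82 = 0, giving x = 0.417 V (positive root), so V_SG = 0.987 V.
I_D = (V_DD − V_SG)/R = (7.39 − 0.987) / 23.5 = 0.272 mA.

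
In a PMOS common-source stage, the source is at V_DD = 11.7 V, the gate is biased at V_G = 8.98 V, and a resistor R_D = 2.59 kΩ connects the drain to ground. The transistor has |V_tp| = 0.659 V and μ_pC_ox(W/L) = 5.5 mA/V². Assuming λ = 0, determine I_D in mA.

I_D = 4.35 mA

V_SG = V_DD − V_G = 11.7 − 8.98 = 2.72 V, so V_ov = 2.72 − 0.659 = 2.06 V.
Assume saturation: I_D = ½ k_p V_ov² = 0.5 × 5.5 × 2.06² = 11.7 mA, giving V_SD = V_DD − I_D R_D = 11.7 − 11.7 × 2.59 = -18.6 V.
But -18.6 V < V_ov = 2.06 V, so the device is actually in triode.
In triode I_D = k_p[V_ov V_SD − ½ V_SD²] and I_D = (V_DD − V_SD)/R_D. Equating: 7.12 V_SD² − 30.36 V_SD + 11.7 = 0, giving V_SD = 0.428 V (the root below V_ov).
I_D = (11.7 − 0.428) / 2.59 = 4.35 mA.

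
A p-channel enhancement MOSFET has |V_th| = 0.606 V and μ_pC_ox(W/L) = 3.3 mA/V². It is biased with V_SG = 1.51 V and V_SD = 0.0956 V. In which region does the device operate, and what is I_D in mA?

Triode; I_D = 0.270 mA

V_ov = V_SG − |V_th| = 1.51 − 0.606 = 0.904 V.
Since V_SD = 0.0956 V < V_ov = 0.904 V, the device is in the triode region.
I_D = k_p [V_ov · V_SD − ½ V_SD²] = 3.3 × [0.904 × 0.0956 − 0.5 × 0.0956²] = 0.27 mA.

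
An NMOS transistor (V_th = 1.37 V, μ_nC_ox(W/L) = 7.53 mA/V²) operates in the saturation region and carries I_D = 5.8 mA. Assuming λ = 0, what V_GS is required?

In saturation I_D = ½ k_n (V_GS − V_th)², so V_GS − V_th = √(2 I_D / k_n) = √(2 × 5.8 / 7.53) = 1.24 V.
V_GS = 1.37 + 1.24 = 2.61 V.

V_GS = 2.61 V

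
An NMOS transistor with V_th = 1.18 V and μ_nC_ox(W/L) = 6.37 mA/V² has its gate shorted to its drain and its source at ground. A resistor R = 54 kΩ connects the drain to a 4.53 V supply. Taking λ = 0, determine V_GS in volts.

V_GS = 1.32 V

With gate tied to drain, V_GS = V_DS ≥ V_GS − V_th, so the device is in saturation.
KCL at the drain: ½ k_n (V_GS − V_th)² = (V_DD − V_GS)/R.
Let x = V_GS − 1.18. Then 172 x² + x − 3.35 = 0, giving x = 0.137 V (positive root), so V_GS = 1.32 V.
I_D = (V_DD − V_GS)/R = (4.53 − 1.32) / 54 = 0.0595 mA.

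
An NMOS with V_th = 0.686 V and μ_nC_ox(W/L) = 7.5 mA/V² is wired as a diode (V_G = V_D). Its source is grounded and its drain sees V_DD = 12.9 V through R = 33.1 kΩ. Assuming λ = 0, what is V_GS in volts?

With gate tied to drain, V_GS = V_DS ≥ V_GS − V_th, so the device is in saturation.
KCL at the drain: ½ k_n (V_GS − V_th)² = (V_DD − V_GS)/R.
Let x = V_GS − 0.686. Then 124 x² + x − 12.21 = 0, giving x = 0.31 V (positive root), so V_GS = 0.996 V.
I_D = (V_DD − V_GS)/R = (12.9 − 0.996) / 33.1 = 0.36 mA.

V_GS = 0.996 V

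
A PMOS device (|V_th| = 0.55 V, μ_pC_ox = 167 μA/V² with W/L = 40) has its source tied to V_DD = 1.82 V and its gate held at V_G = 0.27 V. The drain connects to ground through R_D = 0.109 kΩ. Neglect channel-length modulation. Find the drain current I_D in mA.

V_SG = V_DD − V_G = 1.82 − 0.27 = 1.55 V, so V_ov = 1.55 − 0.55 = 1 V.
k_p = μ_pC_ox · (W/L) = 6.68 mA/V².
Assume saturation: I_D = ½ k_p V_ov² = 0.5 × 6.68 × 1² = 3.34 mA, giving V_SD = V_DD − I_D R_D = 1.82 − 3.34 × 0.109 = 1.46 V.
V_SD = 1.46 V ≥ V_ov = 1 V, confirming saturation.

I_D = 3.34 mA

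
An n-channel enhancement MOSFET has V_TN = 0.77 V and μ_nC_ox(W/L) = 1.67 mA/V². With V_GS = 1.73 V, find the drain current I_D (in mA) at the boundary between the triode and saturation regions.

At the boundary V_DS = V_ov = V_GS − V_TN = 1.73 − 0.77 = 0.96 V.
I_D = ½ k_n V_ov² = 0.5 × 1.67 × 0.96² = 0.77 mA.

I_D = 0.770 mA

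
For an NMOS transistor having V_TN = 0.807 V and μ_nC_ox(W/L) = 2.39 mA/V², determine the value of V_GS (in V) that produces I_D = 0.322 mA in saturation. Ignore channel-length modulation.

In saturation I_D = ½ k_n (V_GS − V_TN)², so V_GS − V_TN = √(2 I_D / k_n) = √(2 × 0.322 / 2.39) = 0.519 V.
V_GS = 0.807 + 0.519 = 1.33 V.

V_GS = 1.33 V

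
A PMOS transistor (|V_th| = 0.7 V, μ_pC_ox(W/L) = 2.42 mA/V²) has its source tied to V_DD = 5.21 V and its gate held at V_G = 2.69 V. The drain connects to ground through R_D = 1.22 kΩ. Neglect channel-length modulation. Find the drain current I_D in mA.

I_D = 3.37 mA

V_SG = V_DD − V_G = 5.21 − 2.69 = 2.52 V, so V_ov = 2.52 − 0.7 = 1.82 V.
Assume saturation: I_D = ½ k_p V_ov² = 0.5 × 2.42 × 1.82² = 4.01 mA, giving V_SD = V_DD − I_D R_D = 5.21 − 4.01 × 1.22 = 0.32 V.
But 0.32 V < V_ov = 1.82 V, so the device is actually in triode.
In triode I_D = k_p[V_ov V_SD − ½ V_SD²] and I_D = (V_DD − V_SD)/R_D. Equating: 1.48 V_SD² − 6.373 V_SD + 5.21 = 0, giving V_SD = 1.1 V (the root below V_ov).
I_D = (5.21 − 1.1) / 1.22 = 3.37 mA.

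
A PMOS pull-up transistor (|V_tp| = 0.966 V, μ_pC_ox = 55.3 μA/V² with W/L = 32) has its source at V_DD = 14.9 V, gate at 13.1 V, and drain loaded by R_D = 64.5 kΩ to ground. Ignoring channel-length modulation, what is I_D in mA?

I_D = 0.228 mA

V_SG = V_DD − V_G = 14.9 − 13.1 = 1.8 V, so V_ov = 1.8 − 0.966 = 0.834 V.
k_p = μ_pC_ox · (W/L) = 1.77 mA/V².
Assume saturation: I_D = ½ k_p V_ov² = 0.5 × 1.77 × 0.834² = 0.615 mA, giving V_SD = V_DD − I_D R_D = 14.9 − 0.615 × 64.5 = -24.8 V.
But -24.8 V < V_ov = 0.834 V, so the device is actually in triode.
In triode I_D = k_p[V_ov V_SD − ½ V_SD²] and I_D = (V_DD − V_SD)/R_D. Equating: 57.1 V_SD² − 96.19 V_SD + 14.9 = 0, giving V_SD = 0.173 V (the root below V_ov).
I_D = (14.9 − 0.173) / 64.5 = 0.228 mA.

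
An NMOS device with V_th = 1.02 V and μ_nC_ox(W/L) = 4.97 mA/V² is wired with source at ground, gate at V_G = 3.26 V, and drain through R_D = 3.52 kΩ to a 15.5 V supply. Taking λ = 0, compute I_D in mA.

I_D = 4.28 mA

V_GS = V_G = 3.26 V, so V_ov = 3.26 − 1.02 = 2.24 V.
Assume saturation: I_D = ½ k_n V_ov² = 0.5 × 4.97 × 2.24² = 12.5 mA, giving V_DS = V_DD − I_D R_D = 15.5 − 12.5 × 3.52 = -28.4 V.
But -28.4 V < V_ov = 2.24 V, so the device is actually in triode.
In triode I_D = k_n[V_ov V_DS − ½ V_DS²] and I_D = (V_DD − V_DS)/R_D. Equating: 8.75 V_DS² − 40.19 V_DS + 15.5 = 0, giving V_DS = 0.425 V (the root below V_ov).
I_D = (15.5 − 0.425) / 3.52 = 4.28 mA.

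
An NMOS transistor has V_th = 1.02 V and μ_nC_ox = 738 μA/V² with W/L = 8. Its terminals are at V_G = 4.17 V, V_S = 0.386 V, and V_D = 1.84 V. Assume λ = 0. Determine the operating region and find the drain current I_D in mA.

Triode; I_D = 17.5 mA

V_GS = V_G − V_S = 4.17 − 0.386 = 3.78 V; V_DS = V_D − V_S = 1.84 − 0.386 = 1.45 V.
k_n = μ_nC_ox · (W/L) = 5.904 mA/V².
V_ov = V_GS − V_th = 3.78 − 1.02 = 2.76 V.
Since V_DS = 1.45 V < V_ov = 2.76 V, the device is in the triode region.
I_D = k_n [V_ov · V_DS − ½ V_DS²] = 5.904 × [2.76 × 1.45 − 0.5 × 1.45²] = 17.5 mA.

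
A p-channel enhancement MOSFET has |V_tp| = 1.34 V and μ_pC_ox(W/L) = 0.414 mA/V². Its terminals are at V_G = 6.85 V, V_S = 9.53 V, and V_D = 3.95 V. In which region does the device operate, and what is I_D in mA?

V_SG = V_S − V_G = 9.53 − 6.85 = 2.68 V; V_SD = V_S − V_D = 9.53 − 3.95 = 5.58 V.
V_ov = V_SG − |V_tp| = 2.68 − 1.34 = 1.34 V.
Since V_SD = 5.58 V ≥ V_ov = 1.34 V, the device is in saturation.
I_D = ½ k_p V_ov² = 0.5 × 0.414 × 1.34² = 0.372 mA.

Saturation; I_D = 0.372 mA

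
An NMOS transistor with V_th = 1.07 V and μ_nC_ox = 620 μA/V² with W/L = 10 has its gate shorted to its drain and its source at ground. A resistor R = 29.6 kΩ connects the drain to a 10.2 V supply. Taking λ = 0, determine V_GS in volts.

V_GS = 1.38 V

With gate tied to drain, V_GS = V_DS ≥ V_GS − V_th, so the device is in saturation.
k_n = μ_nC_ox · (W/L) = 6.2 mA/V².
KCL at the drain: ½ k_n (V_GS − V_th)² = (V_DD − V_GS)/R.
Let x = V_GS − 1.07. Then 91.8 x² + x − 9.13 = 0, giving x = 0.31 V (positive root), so V_GS = 1.38 V.
I_D = (V_DD − V_GS)/R = (10.2 − 1.38) / 29.6 = 0.298 mA.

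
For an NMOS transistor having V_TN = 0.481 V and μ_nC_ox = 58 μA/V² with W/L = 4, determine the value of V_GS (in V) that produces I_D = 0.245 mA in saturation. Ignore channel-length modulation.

V_GS = 1.93 V

k_n = μ_nC_ox · (W/L) = 0.232 mA/V².
In saturation I_D = ½ k_n (V_GS − V_TN)², so V_GS − V_TN = √(2 I_D / k_n) = √(2 × 0.245 / 0.232) = 1.45 V.
V_GS = 0.481 + 1.45 = 1.93 V.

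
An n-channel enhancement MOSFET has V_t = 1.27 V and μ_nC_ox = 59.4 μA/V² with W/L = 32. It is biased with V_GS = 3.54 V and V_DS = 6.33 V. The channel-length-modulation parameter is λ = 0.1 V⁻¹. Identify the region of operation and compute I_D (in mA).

Saturation; I_D = 8.00 mA

k_n = μ_nC_ox · (W/L) = 1.901 mA/V².
V_ov = V_GS − V_t = 3.54 − 1.27 = 2.27 V.
Since V_DS = 6.33 V ≥ V_ov = 2.27 V, the device is in saturation.
I_D = ½ k_n V_ov² (1 + λ V_DS) = 0.5 × 1.901 × 2.27² × (1 + 0.1 × 6.33) = 8 mA.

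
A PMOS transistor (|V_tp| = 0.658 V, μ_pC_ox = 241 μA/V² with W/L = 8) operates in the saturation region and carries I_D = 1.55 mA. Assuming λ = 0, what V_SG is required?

V_SG = 1.93 V

k_p = μ_pC_ox · (W/L) = 1.928 mA/V².
In saturation I_D = ½ k_p (V_SG − |V_tp|)², so V_SG − |V_tp| = √(2 I_D / k_p) = √(2 × 1.55 / 1.928) = 1.27 V.
V_SG = 0.658 + 1.27 = 1.93 V.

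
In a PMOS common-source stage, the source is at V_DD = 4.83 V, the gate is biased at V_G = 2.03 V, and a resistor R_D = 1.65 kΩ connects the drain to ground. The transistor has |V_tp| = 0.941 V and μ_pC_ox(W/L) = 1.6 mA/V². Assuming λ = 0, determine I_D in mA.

I_D = 2.27 mA

V_SG = V_DD − V_G = 4.83 − 2.03 = 2.8 V, so V_ov = 2.8 − 0.941 = 1.86 V.
Assume saturation: I_D = ½ k_p V_ov² = 0.5 × 1.6 × 1.86² = 2.76 mA, giving V_SD = V_DD − I_D R_D = 4.83 − 2.76 × 1.65 = 0.268 V.
But 0.268 V < V_ov = 1.86 V, so the device is actually in triode.
In triode I_D = k_p[V_ov V_SD − ½ V_SD²] and I_D = (V_DD − V_SD)/R_D. Equating: 1.32 V_SD² − 5.908 V_SD + 4.83 = 0, giving V_SD = 1.08 V (the root below V_ov).
I_D = (4.83 − 1.08) / 1.65 = 2.27 mA.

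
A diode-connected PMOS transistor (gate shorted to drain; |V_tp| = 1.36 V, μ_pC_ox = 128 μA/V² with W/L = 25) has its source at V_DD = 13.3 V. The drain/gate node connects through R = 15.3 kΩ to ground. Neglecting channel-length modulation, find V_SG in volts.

With gate tied to drain, V_SG = V_SD ≥ V_SG − |V_tp|, so the device is in saturation.
k_p = μ_pC_ox · (W/L) = 3.2 mA/V².
KCL at the drain: ½ k_p (V_SG − |V_tp|)² = (V_DD − V_SG)/R.
Let x = V_SG − 1.36. Then 24.5 x² + x − 11.94 = 0, giving x = 0.678 V (positive root), so V_SG = 2.04 V.
I_D = (V_DD − V_SG)/R = (13.3 − 2.04) / 15.3 = 0.736 mA.

V_SG = 2.04 V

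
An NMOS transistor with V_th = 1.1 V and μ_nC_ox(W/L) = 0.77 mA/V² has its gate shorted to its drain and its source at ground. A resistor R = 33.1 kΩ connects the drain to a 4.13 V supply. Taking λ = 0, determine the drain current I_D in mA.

With gate tied to drain, V_GS = V_DS ≥ V_GS − V_th, so the device is in saturation.
KCL at the drain: ½ k_n (V_GS − V_th)² = (V_DD − V_GS)/R.
Let x = V_GS − 1.1. Then 12.7 x² + x − 3.03 = 0, giving x = 0.45 V (positive root), so V_GS = 1.55 V.
I_D = (V_DD − V_GS)/R = (4.13 − 1.55) / 33.1 = 0.0779 mA.

I_D = 0.0779 mA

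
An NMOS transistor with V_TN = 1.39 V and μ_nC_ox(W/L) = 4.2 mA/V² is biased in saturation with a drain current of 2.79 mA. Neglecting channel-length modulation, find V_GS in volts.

In saturation I_D = ½ k_n (V_GS − V_TN)², so V_GS − V_TN = √(2 I_D / k_n) = √(2 × 2.79 / 4.2) = 1.15 V.
V_GS = 1.39 + 1.15 = 2.54 V.

V_GS = 2.54 V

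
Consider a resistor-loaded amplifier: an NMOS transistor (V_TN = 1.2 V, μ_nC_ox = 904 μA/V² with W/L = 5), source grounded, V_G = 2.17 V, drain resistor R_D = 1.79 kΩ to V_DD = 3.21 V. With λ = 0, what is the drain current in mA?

V_GS = V_G = 2.17 V, so V_ov = 2.17 − 1.2 = 0.97 V.
k_n = μ_nC_ox · (W/L) = 4.52 mA/V².
Assume saturation: I_D = ½ k_n V_ov² = 0.5 × 4.52 × 0.97² = 2.13 mA, giving V_DS = V_DD − I_D R_D = 3.21 − 2.13 × 1.79 = -0.596 V.
But -0.596 V < V_ov = 0.97 V, so the device is actually in triode.
In triode I_D = k_n[V_ov V_DS − ½ V_DS²] and I_D = (V_DD − V_DS)/R_D. Equating: 4.05 V_DS² − 8.848 V_DS + 3.21 = 0, giving V_DS = 0.459 V (the root below V_ov).
I_D = (3.21 − 0.459) / 1.79 = 1.54 mA.

I_D = 1.54 mA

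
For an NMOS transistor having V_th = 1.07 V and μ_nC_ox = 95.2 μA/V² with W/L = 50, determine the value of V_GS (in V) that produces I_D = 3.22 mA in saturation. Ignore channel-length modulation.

k_n = μ_nC_ox · (W/L) = 4.76 mA/V².
In saturation I_D = ½ k_n (V_GS − V_th)², so V_GS − V_th = √(2 I_D / k_n) = √(2 × 3.22 / 4.76) = 1.16 V.
V_GS = 1.07 + 1.16 = 2.23 V.

V_GS = 2.23 V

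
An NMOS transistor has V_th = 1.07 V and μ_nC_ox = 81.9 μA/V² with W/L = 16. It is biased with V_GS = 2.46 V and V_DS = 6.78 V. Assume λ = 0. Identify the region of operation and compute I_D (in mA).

Saturation; I_D = 1.27 mA

k_n = μ_nC_ox · (W/L) = 1.31 mA/V².
V_ov = V_GS − V_th = 2.46 − 1.07 = 1.39 V.
Since V_DS = 6.78 V ≥ V_ov = 1.39 V, the device is in saturation.
I_D = ½ k_n V_ov² = 0.5 × 1.31 × 1.39² = 1.27 mA.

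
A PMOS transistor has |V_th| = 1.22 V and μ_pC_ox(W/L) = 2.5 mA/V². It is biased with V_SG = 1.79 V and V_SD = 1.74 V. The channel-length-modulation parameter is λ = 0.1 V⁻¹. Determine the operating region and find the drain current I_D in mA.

Saturation; I_D = 0.477 mA

V_ov = V_SG − |V_th| = 1.79 − 1.22 = 0.57 V.
Since V_SD = 1.74 V ≥ V_ov = 0.57 V, the device is in saturation.
I_D = ½ k_p V_ov² (1 + λ V_SD) = 0.5 × 2.5 × 0.57² × (1 + 0.1 × 1.74) = 0.477 mA.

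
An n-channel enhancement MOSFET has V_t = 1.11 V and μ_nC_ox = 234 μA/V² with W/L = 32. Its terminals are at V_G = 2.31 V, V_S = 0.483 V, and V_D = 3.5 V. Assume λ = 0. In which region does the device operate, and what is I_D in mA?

Saturation; I_D = 1.92 mA

V_GS = V_G − V_S = 2.31 − 0.483 = 1.83 V; V_DS = V_D − V_S = 3.5 − 0.483 = 3.02 V.
k_n = μ_nC_ox · (W/L) = 7.488 mA/V².
V_ov = V_GS − V_t = 1.83 − 1.11 = 0.717 V.
Since V_DS = 3.02 V ≥ V_ov = 0.717 V, the device is in saturation.
I_D = ½ k_n V_ov² = 0.5 × 7.488 × 0.717² = 1.92 mA.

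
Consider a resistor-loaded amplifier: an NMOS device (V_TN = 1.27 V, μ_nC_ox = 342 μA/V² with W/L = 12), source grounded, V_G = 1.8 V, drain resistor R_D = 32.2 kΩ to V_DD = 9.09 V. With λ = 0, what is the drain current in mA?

V_GS = V_G = 1.8 V, so V_ov = 1.8 − 1.27 = 0.53 V.
k_n = μ_nC_ox · (W/L) = 4.104 mA/V².
Assume saturation: I_D = ½ k_n V_ov² = 0.5 × 4.104 × 0.53² = 0.576 mA, giving V_DS = V_DD − I_D R_D = 9.09 − 0.576 × 32.2 = -9.47 V.
But -9.47 V < V_ov = 0.53 V, so the device is actually in triode.
In triode I_D = k_n[V_ov V_DS − ½ V_DS²] and I_D = (V_DD − V_DS)/R_D. Equating: 66.1 V_DS² − 71.04 V_DS + 9.09 = 0, giving V_DS = 0.148 V (the root below V_ov).
I_D = (9.09 − 0.148) / 32.2 = 0.278 mA.

I_D = 0.278 mA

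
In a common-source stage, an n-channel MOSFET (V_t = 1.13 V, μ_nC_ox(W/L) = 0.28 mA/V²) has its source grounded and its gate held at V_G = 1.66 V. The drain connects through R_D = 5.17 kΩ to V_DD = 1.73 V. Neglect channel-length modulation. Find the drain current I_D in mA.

I_D = 0.0393 mA

V_GS = V_G = 1.66 V, so V_ov = 1.66 − 1.13 = 0.53 V.
Assume saturation: I_D = ½ k_n V_ov² = 0.5 × 0.28 × 0.53² = 0.0393 mA, giving V_DS = V_DD − I_D R_D = 1.73 − 0.0393 × 5.17 = 1.53 V.
V_DS = 1.53 V ≥ V_ov = 0.53 V, confirming saturation.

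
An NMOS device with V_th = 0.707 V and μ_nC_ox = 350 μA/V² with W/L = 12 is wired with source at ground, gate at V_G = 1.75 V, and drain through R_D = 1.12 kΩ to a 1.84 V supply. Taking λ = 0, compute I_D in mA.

V_GS = V_G = 1.75 V, so V_ov = 1.75 − 0.707 = 1.04 V.
k_n = μ_nC_ox · (W/L) = 4.2 mA/V².
Assume saturation: I_D = ½ k_n V_ov² = 0.5 × 4.2 × 1.04² = 2.28 mA, giving V_DS = V_DD − I_D R_D = 1.84 − 2.28 × 1.12 = -0.719 V.
But -0.719 V < V_ov = 1.04 V, so the device is actually in triode.
In triode I_D = k_n[V_ov V_DS − ½ V_DS²] and I_D = (V_DD − V_DS)/R_D. Equating: 2.35 V_DS² − 5.906 V_DS + 1.84 = 0, giving V_DS = 0.364 V (the root below V_ov).
I_D = (1.84 − 0.364) / 1.12 = 1.32 mA.

I_D = 1.32 mA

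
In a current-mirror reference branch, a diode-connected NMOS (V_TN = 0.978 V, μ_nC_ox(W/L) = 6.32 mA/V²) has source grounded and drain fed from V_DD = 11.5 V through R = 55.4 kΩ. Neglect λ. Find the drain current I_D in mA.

With gate tied to drain, V_GS = V_DS ≥ V_GS − V_TN, so the device is in saturation.
KCL at the drain: ½ k_n (V_GS − V_TN)² = (V_DD − V_GS)/R.
Let x = V_GS − 0.978. Then 175 x² + x − 10.52 = 0, giving x = 0.242 V (positive root), so V_GS = 1.22 V.
I_D = (V_DD − V_GS)/R = (11.5 − 1.22) / 55.4 = 0.186 mA.

I_D = 0.186 mA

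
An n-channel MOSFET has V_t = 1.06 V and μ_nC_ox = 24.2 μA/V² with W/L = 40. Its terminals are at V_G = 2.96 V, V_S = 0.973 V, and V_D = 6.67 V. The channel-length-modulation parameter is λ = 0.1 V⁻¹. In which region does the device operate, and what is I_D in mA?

Saturation; I_D = 0.653 mA

V_GS = V_G − V_S = 2.96 − 0.973 = 1.99 V; V_DS = V_D − V_S = 6.67 − 0.973 = 5.7 V.
k_n = μ_nC_ox · (W/L) = 0.968 mA/V².
V_ov = V_GS − V_t = 1.99 − 1.06 = 0.927 V.
Since V_DS = 5.7 V ≥ V_ov = 0.927 V, the device is in saturation.
I_D = ½ k_n V_ov² (1 + λ V_DS) = 0.5 × 0.968 × 0.927² × (1 + 0.1 × 5.7) = 0.653 mA.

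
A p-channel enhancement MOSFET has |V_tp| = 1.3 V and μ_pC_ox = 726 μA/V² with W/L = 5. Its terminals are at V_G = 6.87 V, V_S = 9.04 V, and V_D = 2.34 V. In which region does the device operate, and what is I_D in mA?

V_SG = V_S − V_G = 9.04 − 6.87 = 2.17 V; V_SD = V_S − V_D = 9.04 − 2.34 = 6.7 V.
k_p = μ_pC_ox · (W/L) = 3.63 mA/V².
V_ov = V_SG − |V_tp| = 2.17 − 1.3 = 0.87 V.
Since V_SD = 6.7 V ≥ V_ov = 0.87 V, the device is in saturation.
I_D = ½ k_p V_ov² = 0.5 × 3.63 × 0.87² = 1.37 mA.

Saturation; I_D = 1.37 mA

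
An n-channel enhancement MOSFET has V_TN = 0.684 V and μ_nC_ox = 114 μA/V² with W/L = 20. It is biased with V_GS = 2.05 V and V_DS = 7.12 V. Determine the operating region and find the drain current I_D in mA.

Saturation; I_D = 2.13 mA

k_n = μ_nC_ox · (W/L) = 2.28 mA/V².
V_ov = V_GS − V_TN = 2.05 − 0.684 = 1.37 V.
Since V_DS = 7.12 V ≥ V_ov = 1.37 V, the device is in saturation.
I_D = ½ k_n V_ov² = 0.5 × 2.28 × 1.37² = 2.13 mA.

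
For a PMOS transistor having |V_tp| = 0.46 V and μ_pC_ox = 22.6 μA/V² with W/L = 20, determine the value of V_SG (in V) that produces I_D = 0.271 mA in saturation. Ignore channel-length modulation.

k_p = μ_pC_ox · (W/L) = 0.452 mA/V².
In saturation I_D = ½ k_p (V_SG − |V_tp|)², so V_SG − |V_tp| = √(2 I_D / k_p) = √(2 × 0.271 / 0.452) = 1.1 V.
V_SG = 0.46 + 1.1 = 1.56 V.

V_SG = 1.56 V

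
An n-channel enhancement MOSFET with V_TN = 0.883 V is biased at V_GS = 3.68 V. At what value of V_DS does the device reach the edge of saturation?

The boundary between triode and saturation is V_DS = V_GS − V_TN = V_ov.
V_ov = 3.68 − 0.883 = 2.8 V.

V_DS,sat = 2.80 V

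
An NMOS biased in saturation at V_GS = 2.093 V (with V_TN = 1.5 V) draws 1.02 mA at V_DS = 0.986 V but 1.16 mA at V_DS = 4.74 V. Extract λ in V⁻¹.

λ = 0.0379 V⁻¹

With V_GS fixed, I_D ∝ (1 + λ V_DS) in saturation, so I_D2/I_D1 = (1 + λ V_DS2)/(1 + λ V_DS1).
1.16/1.02 = 1.137 = (1 + 4.74 λ)/(1 + 0.986 λ).
Solving: λ (I_D1 V_DS2 − I_D2 V_DS1) = I_D2 − I_D1, so λ = (1.16 − 1.02) / (1.02 × 4.74 − 1.16 × 0.986) = 0.14 / 3.69 = 0.0379 V⁻¹.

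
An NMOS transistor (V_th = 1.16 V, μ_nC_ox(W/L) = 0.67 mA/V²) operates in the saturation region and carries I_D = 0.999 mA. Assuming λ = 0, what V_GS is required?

In saturation I_D = ½ k_n (V_GS − V_th)², so V_GS − V_th = √(2 I_D / k_n) = √(2 × 0.999 / 0.67) = 1.73 V.
V_GS = 1.16 + 1.73 = 2.89 V.

V_GS = 2.89 V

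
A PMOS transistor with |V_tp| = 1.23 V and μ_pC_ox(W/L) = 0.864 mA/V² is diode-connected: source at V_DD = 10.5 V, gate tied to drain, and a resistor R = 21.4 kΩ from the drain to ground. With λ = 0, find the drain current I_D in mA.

I_D = 0.389 mA

With gate tied to drain, V_SG = V_SD ≥ V_SG − |V_tp|, so the device is in saturation.
KCL at the drain: ½ k_p (V_SG − |V_tp|)² = (V_DD − V_SG)/R.
Let x = V_SG − 1.23. Then 9.24 x² + x − 9.27 = 0, giving x = 0.949 V (positive root), so V_SG = 2.18 V.
I_D = (V_DD − V_SG)/R = (10.5 − 2.18) / 21.4 = 0.389 mA.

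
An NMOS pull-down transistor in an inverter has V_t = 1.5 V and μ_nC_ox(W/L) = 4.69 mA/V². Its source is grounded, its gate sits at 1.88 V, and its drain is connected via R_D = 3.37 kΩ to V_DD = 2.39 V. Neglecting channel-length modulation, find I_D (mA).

I_D = 0.339 mA

V_GS = V_G = 1.88 V, so V_ov = 1.88 − 1.5 = 0.38 V.
Assume saturation: I_D = ½ k_n V_ov² = 0.5 × 4.69 × 0.38² = 0.339 mA, giving V_DS = V_DD − I_D R_D = 2.39 − 0.339 × 3.37 = 1.25 V.
V_DS = 1.25 V ≥ V_ov = 0.38 V, confirming saturation.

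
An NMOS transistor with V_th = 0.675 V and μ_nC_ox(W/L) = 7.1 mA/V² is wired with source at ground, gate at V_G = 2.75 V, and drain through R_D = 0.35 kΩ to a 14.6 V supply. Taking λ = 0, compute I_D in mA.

I_D = 15.3 mA

V_GS = V_G = 2.75 V, so V_ov = 2.75 − 0.675 = 2.08 V.
Assume saturation: I_D = ½ k_n V_ov² = 0.5 × 7.1 × 2.08² = 15.3 mA, giving V_DS = V_DD − I_D R_D = 14.6 − 15.3 × 0.35 = 9.25 V.
V_DS = 9.25 V ≥ V_ov = 2.08 V, confirming saturation.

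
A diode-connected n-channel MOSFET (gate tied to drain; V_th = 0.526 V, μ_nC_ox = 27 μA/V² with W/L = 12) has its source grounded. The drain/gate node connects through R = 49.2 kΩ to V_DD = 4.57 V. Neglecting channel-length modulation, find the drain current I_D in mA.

With gate tied to drain, V_GS = V_DS ≥ V_GS − V_th, so the device is in saturation.
k_n = μ_nC_ox · (W/L) = 0.324 mA/V².
KCL at the drain: ½ k_n (V_GS − V_th)² = (V_DD − V_GS)/R.
Let x = V_GS − 0.526. Then 7.97 x² + x − 4.044 = 0, giving x = 0.652 V (positive root), so V_GS = 1.18 V.
I_D = (V_DD − V_GS)/R = (4.57 − 1.18) / 49.2 = 0.0689 mA.

I_D = 0.0689 mA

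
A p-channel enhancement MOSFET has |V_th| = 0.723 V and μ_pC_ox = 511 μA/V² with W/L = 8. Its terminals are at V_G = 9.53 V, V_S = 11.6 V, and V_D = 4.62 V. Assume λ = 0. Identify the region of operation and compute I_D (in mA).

Saturation; I_D = 3.71 mA

V_SG = V_S − V_G = 11.6 − 9.53 = 2.07 V; V_SD = V_S − V_D = 11.6 − 4.62 = 6.98 V.
k_p = μ_pC_ox · (W/L) = 4.088 mA/V².
V_ov = V_SG − |V_th| = 2.07 − 0.723 = 1.35 V.
Since V_SD = 6.98 V ≥ V_ov = 1.35 V, the device is in saturation.
I_D = ½ k_p V_ov² = 0.5 × 4.088 × 1.35² = 3.71 mA.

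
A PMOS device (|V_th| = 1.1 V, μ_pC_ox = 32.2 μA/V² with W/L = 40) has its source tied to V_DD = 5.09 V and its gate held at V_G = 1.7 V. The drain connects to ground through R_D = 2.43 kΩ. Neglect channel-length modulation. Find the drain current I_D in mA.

I_D = 1.80 mA

V_SG = V_DD − V_G = 5.09 − 1.7 = 3.39 V, so V_ov = 3.39 − 1.1 = 2.29 V.
k_p = μ_pC_ox · (W/L) = 1.288 mA/V².
Assume saturation: I_D = ½ k_p V_ov² = 0.5 × 1.288 × 2.29² = 3.38 mA, giving V_SD = V_DD − I_D R_D = 5.09 − 3.38 × 2.43 = -3.12 V.
But -3.12 V < V_ov = 2.29 V, so the device is actually in triode.
In triode I_D = k_p[V_ov V_SD − ½ V_SD²] and I_D = (V_DD − V_SD)/R_D. Equating: 1.56 V_SD² − 8.167 V_SD + 5.09 = 0, giving V_SD = 0.724 V (the root below V_ov).
I_D = (5.09 − 0.724) / 2.43 = 1.8 mA.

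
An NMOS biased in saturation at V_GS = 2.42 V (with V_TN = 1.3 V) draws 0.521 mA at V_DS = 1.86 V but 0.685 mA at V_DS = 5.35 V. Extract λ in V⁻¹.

With V_GS fixed, I_D ∝ (1 + λ V_DS) in saturation, so I_D2/I_D1 = (1 + λ V_DS2)/(1 + λ V_DS1).
0.685/0.521 = 1.315 = (1 + 5.35 λ)/(1 + 1.86 λ).
Solving: λ (I_D1 V_DS2 − I_D2 V_DS1) = I_D2 − I_D1, so λ = (0.685 − 0.521) / (0.521 × 5.35 − 0.685 × 1.86) = 0.164 / 1.51 = 0.108 V⁻¹.

λ = 0.108 V⁻¹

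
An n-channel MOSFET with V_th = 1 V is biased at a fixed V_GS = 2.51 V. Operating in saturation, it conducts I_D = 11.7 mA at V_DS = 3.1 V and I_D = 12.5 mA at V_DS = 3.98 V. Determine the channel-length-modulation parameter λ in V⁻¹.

With V_GS fixed, I_D ∝ (1 + λ V_DS) in saturation, so I_D2/I_D1 = (1 + λ V_DS2)/(1 + λ V_DS1).
12.5/11.7 = 1.068 = (1 + 3.98 λ)/(1 + 3.1 λ).
Solving: λ (I_D1 V_DS2 − I_D2 V_DS1) = I_D2 − I_D1, so λ = (12.5 − 11.7) / (11.7 × 3.98 − 12.5 × 3.1) = 0.8 / 7.82 = 0.102 V⁻¹.

λ = 0.102 V⁻¹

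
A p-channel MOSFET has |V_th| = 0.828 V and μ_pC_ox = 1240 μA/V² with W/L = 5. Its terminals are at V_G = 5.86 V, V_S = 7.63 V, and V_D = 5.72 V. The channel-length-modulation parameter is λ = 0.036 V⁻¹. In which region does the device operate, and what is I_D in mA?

Saturation; I_D = 2.94 mA

V_SG = V_S − V_G = 7.63 − 5.86 = 1.77 V; V_SD = V_S − V_D = 7.63 − 5.72 = 1.91 V.
k_p = μ_pC_ox · (W/L) = 6.2 mA/V².
V_ov = V_SG − |V_th| = 1.77 − 0.828 = 0.942 V.
Since V_SD = 1.91 V ≥ V_ov = 0.942 V, the device is in saturation.
I_D = ½ k_p V_ov² (1 + λ V_SD) = 0.5 × 6.2 × 0.942² × (1 + 0.036 × 1.91) = 2.94 mA.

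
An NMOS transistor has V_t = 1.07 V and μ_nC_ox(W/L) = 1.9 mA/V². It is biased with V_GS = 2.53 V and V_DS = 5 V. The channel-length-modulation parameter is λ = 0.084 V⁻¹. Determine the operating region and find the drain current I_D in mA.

V_ov = V_GS − V_t = 2.53 − 1.07 = 1.46 V.
Since V_DS = 5 V ≥ V_ov = 1.46 V, the device is in saturation.
I_D = ½ k_n V_ov² (1 + λ V_DS) = 0.5 × 1.9 × 1.46² × (1 + 0.084 × 5) = 2.88 mA.

Saturation; I_D = 2.88 mA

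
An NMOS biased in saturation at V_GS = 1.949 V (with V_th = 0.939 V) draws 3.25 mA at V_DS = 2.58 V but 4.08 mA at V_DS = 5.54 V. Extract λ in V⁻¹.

With V_GS fixed, I_D ∝ (1 + λ V_DS) in saturation, so I_D2/I_D1 = (1 + λ V_DS2)/(1 + λ V_DS1).
4.08/3.25 = 1.255 = (1 + 5.54 λ)/(1 + 2.58 λ).
Solving: λ (I_D1 V_DS2 − I_D2 V_DS1) = I_D2 − I_D1, so λ = (4.08 − 3.25) / (3.25 × 5.54 − 4.08 × 2.58) = 0.83 / 7.48 = 0.111 V⁻¹.

λ = 0.111 V⁻¹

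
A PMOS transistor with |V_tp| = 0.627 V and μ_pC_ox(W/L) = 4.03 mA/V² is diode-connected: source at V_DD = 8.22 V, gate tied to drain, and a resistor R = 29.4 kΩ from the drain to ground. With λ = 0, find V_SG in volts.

With gate tied to drain, V_SG = V_SD ≥ V_SG − |V_tp|, so the device is in saturation.
KCL at the drain: ½ k_p (V_SG − |V_tp|)² = (V_DD − V_SG)/R.
Let x = V_SG − 0.627. Then 59.2 x² + x − 7.593 = 0, giving x = 0.35 V (positive root), so V_SG = 0.977 V.
I_D = (V_DD − V_SG)/R = (8.22 − 0.977) / 29.4 = 0.246 mA.

V_SG = 0.977 V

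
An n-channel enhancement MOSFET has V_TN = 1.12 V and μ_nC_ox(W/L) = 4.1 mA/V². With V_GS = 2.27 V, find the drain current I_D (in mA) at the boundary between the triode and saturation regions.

I_D = 2.71 mA

At the boundary V_DS = V_ov = V_GS − V_TN = 2.27 − 1.12 = 1.15 V.
I_D = ½ k_n V_ov² = 0.5 × 4.1 × 1.15² = 2.71 mA.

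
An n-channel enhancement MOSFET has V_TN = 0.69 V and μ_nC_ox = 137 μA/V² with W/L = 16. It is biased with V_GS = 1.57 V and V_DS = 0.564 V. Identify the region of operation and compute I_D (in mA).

k_n = μ_nC_ox · (W/L) = 2.192 mA/V².
V_ov = V_GS − V_TN = 1.57 − 0.69 = 0.88 V.
Since V_DS = 0.564 V < V_ov = 0.88 V, the device is in the triode region.
I_D = k_n [V_ov · V_DS − ½ V_DS²] = 2.192 × [0.88 × 0.564 − 0.5 × 0.564²] = 0.739 mA.

Triode; I_D = 0.739 mA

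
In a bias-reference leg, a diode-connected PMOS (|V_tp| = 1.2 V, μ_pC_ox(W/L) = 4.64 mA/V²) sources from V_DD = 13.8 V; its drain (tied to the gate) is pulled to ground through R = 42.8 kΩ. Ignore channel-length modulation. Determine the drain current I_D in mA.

With gate tied to drain, V_SG = V_SD ≥ V_SG − |V_tp|, so the device is in saturation.
KCL at the drain: ½ k_p (V_SG − |V_tp|)² = (V_DD − V_SG)/R.
Let x = V_SG − 1.2. Then 99.3 x² + x − 12.6 = 0, giving x = 0.351 V (positive root), so V_SG = 1.55 V.
I_D = (V_DD − V_SG)/R = (13.8 − 1.55) / 42.8 = 0.286 mA.

I_D = 0.286 mA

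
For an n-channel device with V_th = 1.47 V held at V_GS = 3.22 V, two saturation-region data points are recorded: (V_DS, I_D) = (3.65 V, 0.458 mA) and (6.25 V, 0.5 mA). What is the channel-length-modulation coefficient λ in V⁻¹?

λ = 0.0405 V⁻¹

With V_GS fixed, I_D ∝ (1 + λ V_DS) in saturation, so I_D2/I_D1 = (1 + λ V_DS2)/(1 + λ V_DS1).
0.5/0.458 = 1.092 = (1 + 6.25 λ)/(1 + 3.65 λ).
Solving: λ (I_D1 V_DS2 − I_D2 V_DS1) = I_D2 − I_D1, so λ = (0.5 − 0.458) / (0.458 × 6.25 − 0.5 × 3.65) = 0.042 / 1.04 = 0.0405 V⁻¹.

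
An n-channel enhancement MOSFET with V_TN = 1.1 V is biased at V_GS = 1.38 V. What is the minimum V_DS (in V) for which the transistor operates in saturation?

The boundary between triode and saturation is V_DS = V_GS − V_TN = V_ov.
V_ov = 1.38 − 1.1 = 0.28 V.

V_DS,sat = 0.280 V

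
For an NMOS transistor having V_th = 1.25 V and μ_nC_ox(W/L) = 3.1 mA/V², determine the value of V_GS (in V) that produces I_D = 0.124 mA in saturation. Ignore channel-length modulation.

In saturation I_D = ½ k_n (V_GS − V_th)², so V_GS − V_th = √(2 I_D / k_n) = √(2 × 0.124 / 3.1) = 0.283 V.
V_GS = 1.25 + 0.283 = 1.53 V.

V_GS = 1.53 V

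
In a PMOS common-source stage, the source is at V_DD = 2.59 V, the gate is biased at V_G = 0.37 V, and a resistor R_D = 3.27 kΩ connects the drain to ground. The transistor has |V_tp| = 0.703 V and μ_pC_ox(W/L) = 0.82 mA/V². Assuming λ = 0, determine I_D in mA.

V_SG = V_DD − V_G = 2.59 − 0.37 = 2.22 V, so V_ov = 2.22 − 0.703 = 1.52 V.
Assume saturation: I_D = ½ k_p V_ov² = 0.5 × 0.82 × 1.52² = 0.944 mA, giving V_SD = V_DD − I_D R_D = 2.59 − 0.944 × 3.27 = -0.495 V.
But -0.495 V < V_ov = 1.52 V, so the device is actually in triode.
In triode I_D = k_p[V_ov V_SD − ½ V_SD²] and I_D = (V_DD − V_SD)/R_D. Equating: 1.34 V_SD² − 5.068 V_SD + 2.59 = 0, giving V_SD = 0.609 V (the root below V_ov).
I_D = (2.59 − 0.609) / 3.27 = 0.606 mA.

I_D = 0.606 mA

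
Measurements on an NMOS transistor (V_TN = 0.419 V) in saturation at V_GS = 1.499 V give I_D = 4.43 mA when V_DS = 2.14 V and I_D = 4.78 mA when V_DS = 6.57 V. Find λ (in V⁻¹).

λ = 0.0185 V⁻¹

With V_GS fixed, I_D ∝ (1 + λ V_DS) in saturation, so I_D2/I_D1 = (1 + λ V_DS2)/(1 + λ V_DS1).
4.78/4.43 = 1.079 = (1 + 6.57 λ)/(1 + 2.14 λ).
Solving: λ (I_D1 V_DS2 − I_D2 V_DS1) = I_D2 − I_D1, so λ = (4.78 − 4.43) / (4.43 × 6.57 − 4.78 × 2.14) = 0.35 / 18.9 = 0.0185 V⁻¹.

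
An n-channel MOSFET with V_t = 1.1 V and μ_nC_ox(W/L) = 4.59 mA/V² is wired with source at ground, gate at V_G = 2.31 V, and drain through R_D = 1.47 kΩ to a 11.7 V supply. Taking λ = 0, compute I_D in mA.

V_GS = V_G = 2.31 V, so V_ov = 2.31 − 1.1 = 1.21 V.
Assume saturation: I_D = ½ k_n V_ov² = 0.5 × 4.59 × 1.21² = 3.36 mA, giving V_DS = V_DD − I_D R_D = 11.7 − 3.36 × 1.47 = 6.76 V.
V_DS = 6.76 V ≥ V_ov = 1.21 V, confirming saturation.

I_D = 3.36 mA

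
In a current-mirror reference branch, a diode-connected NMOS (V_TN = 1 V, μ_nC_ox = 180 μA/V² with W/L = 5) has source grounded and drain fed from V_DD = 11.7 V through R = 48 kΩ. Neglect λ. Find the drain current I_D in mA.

I_D = 0.209 mA

With gate tied to drain, V_GS = V_DS ≥ V_GS − V_TN, so the device is in saturation.
k_n = μ_nC_ox · (W/L) = 0.9 mA/V².
KCL at the drain: ½ k_n (V_GS − V_TN)² = (V_DD − V_GS)/R.
Let x = V_GS − 1. Then 21.6 x² + x − 10.7 = 0, giving x = 0.681 V (positive root), so V_GS = 1.68 V.
I_D = (V_DD − V_GS)/R = (11.7 − 1.68) / 48 = 0.209 mA.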